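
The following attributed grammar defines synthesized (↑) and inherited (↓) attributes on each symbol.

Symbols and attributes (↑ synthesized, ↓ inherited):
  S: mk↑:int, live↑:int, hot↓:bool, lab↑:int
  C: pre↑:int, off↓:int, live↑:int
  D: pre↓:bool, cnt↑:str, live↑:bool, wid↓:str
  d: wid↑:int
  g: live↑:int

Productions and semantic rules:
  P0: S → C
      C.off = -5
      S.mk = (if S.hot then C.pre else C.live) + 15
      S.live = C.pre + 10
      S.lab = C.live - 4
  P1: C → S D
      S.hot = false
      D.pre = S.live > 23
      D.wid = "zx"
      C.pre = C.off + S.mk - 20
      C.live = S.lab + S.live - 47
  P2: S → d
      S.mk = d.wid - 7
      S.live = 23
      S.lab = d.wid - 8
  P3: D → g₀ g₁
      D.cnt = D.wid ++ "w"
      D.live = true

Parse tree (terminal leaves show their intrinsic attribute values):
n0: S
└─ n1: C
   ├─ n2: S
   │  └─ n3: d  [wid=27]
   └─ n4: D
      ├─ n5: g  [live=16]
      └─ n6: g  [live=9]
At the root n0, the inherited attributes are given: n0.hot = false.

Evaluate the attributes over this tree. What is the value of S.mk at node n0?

10

1. n0.hot = false  [given at root]
2. n1.off = -5  [-5]
3. n2.hot = false  [false]
4. n3.wid = 27  [terminal]
5. n2.mk = 20  [d.wid - 7]
6. n2.live = 23  [23]
7. n2.lab = 19  [d.wid - 8]
8. n4.pre = false  [S.live > 23]
9. n4.wid = "zx"  ["zx"]
10. n5.live = 16  [terminal]
11. n6.live = 9  [terminal]
12. n4.cnt = "zxw"  [D.wid ++ "w"]
13. n4.live = true  [true]
14. n1.pre = -5  [C.off + S.mk - 20]
15. n1.live = -5  [S.lab + S.live - 47]
16. n0.mk = 10  [(if S.hot then C.pre else C.live) + 15]
17. n0.live = 5  [C.pre + 10]
18. n0.lab = -9  [C.live - 4]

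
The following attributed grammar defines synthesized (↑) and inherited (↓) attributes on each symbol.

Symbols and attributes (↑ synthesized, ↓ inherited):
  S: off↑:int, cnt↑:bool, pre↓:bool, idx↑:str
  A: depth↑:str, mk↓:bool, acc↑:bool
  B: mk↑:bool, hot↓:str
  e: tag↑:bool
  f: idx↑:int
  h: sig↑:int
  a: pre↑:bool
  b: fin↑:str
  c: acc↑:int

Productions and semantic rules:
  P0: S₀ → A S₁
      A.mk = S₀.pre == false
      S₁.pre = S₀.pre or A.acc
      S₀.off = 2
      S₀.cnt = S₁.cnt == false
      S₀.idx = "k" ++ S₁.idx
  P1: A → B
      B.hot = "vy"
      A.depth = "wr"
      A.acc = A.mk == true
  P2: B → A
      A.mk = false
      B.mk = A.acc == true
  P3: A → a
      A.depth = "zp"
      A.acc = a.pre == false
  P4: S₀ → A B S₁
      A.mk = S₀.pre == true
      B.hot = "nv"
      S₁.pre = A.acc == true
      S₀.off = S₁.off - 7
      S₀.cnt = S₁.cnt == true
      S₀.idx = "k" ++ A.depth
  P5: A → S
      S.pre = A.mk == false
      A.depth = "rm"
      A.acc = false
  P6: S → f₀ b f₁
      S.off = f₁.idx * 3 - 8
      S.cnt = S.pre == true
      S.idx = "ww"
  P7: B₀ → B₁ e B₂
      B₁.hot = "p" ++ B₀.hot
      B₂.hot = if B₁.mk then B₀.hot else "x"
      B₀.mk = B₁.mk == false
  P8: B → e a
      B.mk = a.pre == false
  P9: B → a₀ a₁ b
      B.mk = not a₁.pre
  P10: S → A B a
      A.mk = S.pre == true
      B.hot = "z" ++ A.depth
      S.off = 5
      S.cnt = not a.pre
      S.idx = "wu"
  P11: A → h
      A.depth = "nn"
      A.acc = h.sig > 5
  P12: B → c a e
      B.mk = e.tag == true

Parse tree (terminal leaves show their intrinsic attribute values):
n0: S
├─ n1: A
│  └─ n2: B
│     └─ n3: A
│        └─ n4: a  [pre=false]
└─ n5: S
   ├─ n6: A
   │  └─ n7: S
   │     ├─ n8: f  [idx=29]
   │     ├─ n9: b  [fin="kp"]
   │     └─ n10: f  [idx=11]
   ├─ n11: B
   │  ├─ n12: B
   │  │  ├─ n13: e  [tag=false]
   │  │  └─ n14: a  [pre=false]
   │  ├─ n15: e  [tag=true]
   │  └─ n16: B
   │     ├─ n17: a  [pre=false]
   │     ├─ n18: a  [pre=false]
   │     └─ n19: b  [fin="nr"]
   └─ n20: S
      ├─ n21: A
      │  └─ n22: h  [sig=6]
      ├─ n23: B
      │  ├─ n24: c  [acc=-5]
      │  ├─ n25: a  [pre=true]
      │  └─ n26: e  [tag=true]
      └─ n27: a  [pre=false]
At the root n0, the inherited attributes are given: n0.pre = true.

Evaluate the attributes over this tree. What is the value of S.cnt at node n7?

false

1. n0.pre = true  [given at root]
2. n1.mk = false  [S₀.pre == false]
3. n2.hot = "vy"  ["vy"]
4. n3.mk = false  [false]
5. n4.pre = false  [terminal]
6. n3.depth = "zp"  ["zp"]
7. n3.acc = true  [a.pre == false]
8. n2.mk = true  [A.acc == true]
9. n1.depth = "wr"  ["wr"]
10. n1.acc = false  [A.mk == true]
11. n5.pre = true  [S₀.pre or A.acc]
12. n6.mk = true  [S₀.pre == true]
13. n7.pre = false  [A.mk == false]
14. n8.idx = 29  [terminal]
15. n9.fin = "kp"  [terminal]
16. n10.idx = 11  [terminal]
17. n7.off = 25  [f₁.idx * 3 - 8]
18. n7.cnt = false  [S.pre == true]
19. n7.idx = "ww"  ["ww"]
20. n6.depth = "rm"  ["rm"]
21. n6.acc = false  [false]
22. n11.hot = "nv"  ["nv"]
23. n12.hot = "pnv"  ["p" ++ B₀.hot]
24. n13.tag = false  [terminal]
25. n14.pre = false  [terminal]
26. n12.mk = true  [a.pre == false]
27. n15.tag = true  [terminal]
28. n16.hot = "nv"  [if B₁.mk then B₀.hot else "x"]
29. n17.pre = false  [terminal]
30. n18.pre = false  [terminal]
31. n19.fin = "nr"  [terminal]
32. n16.mk = true  [not a₁.pre]
33. n11.mk = false  [B₁.mk == false]
34. n20.pre = false  [A.acc == true]
35. n21.mk = false  [S.pre == true]
36. n22.sig = 6  [terminal]
37. n21.depth = "nn"  ["nn"]
38. n21.acc = true  [h.sig > 5]
39. n23.hot = "znn"  ["z" ++ A.depth]
40. n24.acc = -5  [terminal]
41. n25.pre = true  [terminal]
42. n26.tag = true  [terminal]
43. n23.mk = true  [e.tag == true]
44. n27.pre = false  [terminal]
45. n20.off = 5  [5]
46. n20.cnt = true  [not a.pre]
47. n20.idx = "wu"  ["wu"]
48. n5.off = -2  [S₁.off - 7]
49. n5.cnt = true  [S₁.cnt == true]
50. n5.idx = "krm"  ["k" ++ A.depth]
51. n0.off = 2  [2]
52. n0.cnt = false  [S₁.cnt == false]
53. n0.idx = "kkrm"  ["k" ++ S₁.idx]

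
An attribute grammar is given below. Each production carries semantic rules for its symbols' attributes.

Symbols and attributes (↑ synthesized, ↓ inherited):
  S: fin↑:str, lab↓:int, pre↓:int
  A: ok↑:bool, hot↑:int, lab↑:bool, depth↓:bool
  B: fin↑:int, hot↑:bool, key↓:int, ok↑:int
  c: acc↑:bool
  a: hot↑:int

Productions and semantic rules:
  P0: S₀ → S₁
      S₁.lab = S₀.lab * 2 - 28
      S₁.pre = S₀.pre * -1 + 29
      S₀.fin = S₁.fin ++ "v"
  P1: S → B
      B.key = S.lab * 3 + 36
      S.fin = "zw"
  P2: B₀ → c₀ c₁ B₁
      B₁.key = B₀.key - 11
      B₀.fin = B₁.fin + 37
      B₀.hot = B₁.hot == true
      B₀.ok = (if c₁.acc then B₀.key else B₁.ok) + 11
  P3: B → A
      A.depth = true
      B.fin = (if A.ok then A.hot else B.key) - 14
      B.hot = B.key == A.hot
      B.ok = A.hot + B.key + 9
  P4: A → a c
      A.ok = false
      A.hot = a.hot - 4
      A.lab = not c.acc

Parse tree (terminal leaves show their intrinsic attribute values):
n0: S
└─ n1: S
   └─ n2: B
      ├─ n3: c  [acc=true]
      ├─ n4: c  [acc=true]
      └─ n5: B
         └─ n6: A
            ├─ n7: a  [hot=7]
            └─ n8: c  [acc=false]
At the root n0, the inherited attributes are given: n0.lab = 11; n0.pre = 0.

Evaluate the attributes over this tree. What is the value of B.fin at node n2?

1. n0.lab = 11  [given at root]
2. n0.pre = 0  [given at root]
3. n1.lab = -6  [S₀.lab * 2 - 28]
4. n1.pre = 29  [S₀.pre * -1 + 29]
5. n2.key = 18  [S.lab * 3 + 36]
6. n3.acc = true  [terminal]
7. n4.acc = true  [terminal]
8. n5.key = 7  [B₀.key - 11]
9. n6.depth = true  [true]
10. n7.hot = 7  [terminal]
11. n8.acc = false  [terminal]
12. n6.ok = false  [false]
13. n6.hot = 3  [a.hot - 4]
14. n6.lab = true  [not c.acc]
15. n5.fin = -7  [(if A.ok then A.hot else B.key) - 14]
16. n5.hot = false  [B.key == A.hot]
17. n5.ok = 19  [A.hot + B.key + 9]
18. n2.fin = 30  [B₁.fin + 37]
19. n2.hot = false  [B₁.hot == true]
20. n2.ok = 29  [(if c₁.acc then B₀.key else B₁.ok) + 11]
21. n1.fin = "zw"  ["zw"]
22. n0.fin = "zwv"  [S₁.fin ++ "v"]

30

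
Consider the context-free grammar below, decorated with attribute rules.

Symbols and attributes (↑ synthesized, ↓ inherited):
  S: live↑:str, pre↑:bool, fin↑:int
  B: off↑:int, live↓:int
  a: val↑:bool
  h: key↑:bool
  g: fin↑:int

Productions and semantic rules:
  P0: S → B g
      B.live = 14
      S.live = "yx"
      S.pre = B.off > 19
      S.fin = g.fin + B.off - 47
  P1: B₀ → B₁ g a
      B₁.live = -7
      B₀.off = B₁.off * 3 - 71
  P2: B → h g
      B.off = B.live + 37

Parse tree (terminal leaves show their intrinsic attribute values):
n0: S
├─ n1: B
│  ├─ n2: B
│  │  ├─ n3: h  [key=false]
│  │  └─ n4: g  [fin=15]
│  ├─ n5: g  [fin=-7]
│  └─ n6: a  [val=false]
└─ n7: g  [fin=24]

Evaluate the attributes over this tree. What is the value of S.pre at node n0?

1. n1.live = 14  [14]
2. n2.live = -7  [-7]
3. n3.key = false  [terminal]
4. n4.fin = 15  [terminal]
5. n2.off = 30  [B.live + 37]
6. n5.fin = -7  [terminal]
7. n6.val = false  [terminal]
8. n1.off = 19  [B₁.off * 3 - 71]
9. n7.fin = 24  [terminal]
10. n0.live = "yx"  ["yx"]
11. n0.pre = false  [B.off > 19]
12. n0.fin = -4  [g.fin + B.off - 47]

false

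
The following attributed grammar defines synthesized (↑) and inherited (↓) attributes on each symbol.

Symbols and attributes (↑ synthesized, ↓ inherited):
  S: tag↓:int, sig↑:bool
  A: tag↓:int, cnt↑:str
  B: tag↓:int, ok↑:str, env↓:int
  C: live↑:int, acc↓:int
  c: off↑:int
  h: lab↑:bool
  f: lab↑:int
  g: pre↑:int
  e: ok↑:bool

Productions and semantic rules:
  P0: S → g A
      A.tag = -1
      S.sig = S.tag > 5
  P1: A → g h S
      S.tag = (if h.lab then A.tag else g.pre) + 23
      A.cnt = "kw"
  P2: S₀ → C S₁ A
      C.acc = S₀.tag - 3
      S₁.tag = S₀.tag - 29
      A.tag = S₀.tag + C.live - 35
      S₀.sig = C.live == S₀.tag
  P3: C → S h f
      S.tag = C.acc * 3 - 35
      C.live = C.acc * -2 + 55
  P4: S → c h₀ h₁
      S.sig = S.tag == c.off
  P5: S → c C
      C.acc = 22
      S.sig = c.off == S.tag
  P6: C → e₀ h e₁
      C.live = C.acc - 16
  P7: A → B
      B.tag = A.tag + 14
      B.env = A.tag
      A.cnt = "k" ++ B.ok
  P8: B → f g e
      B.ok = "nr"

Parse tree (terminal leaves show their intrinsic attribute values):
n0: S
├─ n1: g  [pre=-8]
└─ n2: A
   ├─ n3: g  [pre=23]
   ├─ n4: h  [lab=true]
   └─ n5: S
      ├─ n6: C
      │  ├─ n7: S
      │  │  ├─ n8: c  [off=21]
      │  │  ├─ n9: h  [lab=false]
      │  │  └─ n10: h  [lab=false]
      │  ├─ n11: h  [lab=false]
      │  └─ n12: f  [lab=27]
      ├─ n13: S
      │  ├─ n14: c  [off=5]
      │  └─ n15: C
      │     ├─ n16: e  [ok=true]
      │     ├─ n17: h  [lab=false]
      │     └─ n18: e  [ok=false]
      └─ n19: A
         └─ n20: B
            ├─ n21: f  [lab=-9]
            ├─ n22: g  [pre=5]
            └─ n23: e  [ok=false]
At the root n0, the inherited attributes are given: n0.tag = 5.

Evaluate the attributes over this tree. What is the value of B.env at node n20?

4

1. n0.tag = 5  [given at root]
2. n1.pre = -8  [terminal]
3. n2.tag = -1  [-1]
4. n3.pre = 23  [terminal]
5. n4.lab = true  [terminal]
6. n5.tag = 22  [(if h.lab then A.tag else g.pre) + 23]
7. n6.acc = 19  [S₀.tag - 3]
8. n7.tag = 22  [C.acc * 3 - 35]
9. n8.off = 21  [terminal]
10. n9.lab = false  [terminal]
11. n10.lab = false  [terminal]
12. n7.sig = false  [S.tag == c.off]
13. n11.lab = false  [terminal]
14. n12.lab = 27  [terminal]
15. n6.live = 17  [C.acc * -2 + 55]
16. n13.tag = -7  [S₀.tag - 29]
17. n14.off = 5  [terminal]
18. n15.acc = 22  [22]
19. n16.ok = true  [terminal]
20. n17.lab = false  [terminal]
21. n18.ok = false  [terminal]
22. n15.live = 6  [C.acc - 16]
23. n13.sig = false  [c.off == S.tag]
24. n19.tag = 4  [S₀.tag + C.live - 35]
25. n20.tag = 18  [A.tag + 14]
26. n20.env = 4  [A.tag]
27. n21.lab = -9  [terminal]
28. n22.pre = 5  [terminal]
29. n23.ok = false  [terminal]
30. n20.ok = "nr"  ["nr"]
31. n19.cnt = "knr"  ["k" ++ B.ok]
32. n5.sig = false  [C.live == S₀.tag]
33. n2.cnt = "kw"  ["kw"]
34. n0.sig = false  [S.tag > 5]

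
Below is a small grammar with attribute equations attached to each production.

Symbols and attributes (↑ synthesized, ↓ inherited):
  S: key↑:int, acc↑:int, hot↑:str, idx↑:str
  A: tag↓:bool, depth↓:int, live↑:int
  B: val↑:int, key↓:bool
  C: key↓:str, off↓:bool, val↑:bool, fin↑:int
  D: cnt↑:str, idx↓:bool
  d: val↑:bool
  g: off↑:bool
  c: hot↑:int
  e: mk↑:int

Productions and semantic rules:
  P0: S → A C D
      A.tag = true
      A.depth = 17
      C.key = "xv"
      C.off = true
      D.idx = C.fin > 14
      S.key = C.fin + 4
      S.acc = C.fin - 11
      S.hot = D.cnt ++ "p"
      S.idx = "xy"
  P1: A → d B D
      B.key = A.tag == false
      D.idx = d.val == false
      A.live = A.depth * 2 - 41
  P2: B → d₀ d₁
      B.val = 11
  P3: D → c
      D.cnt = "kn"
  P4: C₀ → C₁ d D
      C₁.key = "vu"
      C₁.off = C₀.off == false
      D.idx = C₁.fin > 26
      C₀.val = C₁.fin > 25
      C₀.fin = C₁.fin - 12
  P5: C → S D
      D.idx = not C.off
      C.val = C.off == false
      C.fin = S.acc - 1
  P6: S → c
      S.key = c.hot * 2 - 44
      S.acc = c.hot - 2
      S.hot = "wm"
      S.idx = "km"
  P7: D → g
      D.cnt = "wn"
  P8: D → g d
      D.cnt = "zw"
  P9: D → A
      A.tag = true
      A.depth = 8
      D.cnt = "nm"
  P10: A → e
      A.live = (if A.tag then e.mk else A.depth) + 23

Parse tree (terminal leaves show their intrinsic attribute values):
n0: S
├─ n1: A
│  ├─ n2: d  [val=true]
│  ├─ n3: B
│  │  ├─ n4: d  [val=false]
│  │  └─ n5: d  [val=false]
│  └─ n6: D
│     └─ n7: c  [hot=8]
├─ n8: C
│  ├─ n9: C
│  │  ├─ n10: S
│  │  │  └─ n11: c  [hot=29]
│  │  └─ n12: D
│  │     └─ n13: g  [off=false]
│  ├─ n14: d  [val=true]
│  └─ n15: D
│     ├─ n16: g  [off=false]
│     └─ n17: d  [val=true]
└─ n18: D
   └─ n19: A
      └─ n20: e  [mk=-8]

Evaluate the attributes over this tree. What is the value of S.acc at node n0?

1. n1.tag = true  [true]
2. n1.depth = 17  [17]
3. n2.val = true  [terminal]
4. n3.key = false  [A.tag == false]
5. n4.val = false  [terminal]
6. n5.val = false  [terminal]
7. n3.val = 11  [11]
8. n6.idx = false  [d.val == false]
9. n7.hot = 8  [terminal]
10. n6.cnt = "kn"  ["kn"]
11. n1.live = -7  [A.depth * 2 - 41]
12. n8.key = "xv"  ["xv"]
13. n8.off = true  [true]
14. n9.key = "vu"  ["vu"]
15. n9.off = false  [C₀.off == false]
16. n11.hot = 29  [terminal]
17. n10.key = 14  [c.hot * 2 - 44]
18. n10.acc = 27  [c.hot - 2]
19. n10.hot = "wm"  ["wm"]
20. n10.idx = "km"  ["km"]
21. n12.idx = true  [not C.off]
22. n13.off = false  [terminal]
23. n12.cnt = "wn"  ["wn"]
24. n9.val = true  [C.off == false]
25. n9.fin = 26  [S.acc - 1]
26. n14.val = true  [terminal]
27. n15.idx = false  [C₁.fin > 26]
28. n16.off = false  [terminal]
29. n17.val = true  [terminal]
30. n15.cnt = "zw"  ["zw"]
31. n8.val = true  [C₁.fin > 25]
32. n8.fin = 14  [C₁.fin - 12]
33. n18.idx = false  [C.fin > 14]
34. n19.tag = true  [true]
35. n19.depth = 8  [8]
36. n20.mk = -8  [terminal]
37. n19.live = 15  [(if A.tag then e.mk else A.depth) + 23]
38. n18.cnt = "nm"  ["nm"]
39. n0.key = 18  [C.fin + 4]
40. n0.acc = 3  [C.fin - 11]
41. n0.hot = "nmp"  [D.cnt ++ "p"]
42. n0.idx = "xy"  ["xy"]

3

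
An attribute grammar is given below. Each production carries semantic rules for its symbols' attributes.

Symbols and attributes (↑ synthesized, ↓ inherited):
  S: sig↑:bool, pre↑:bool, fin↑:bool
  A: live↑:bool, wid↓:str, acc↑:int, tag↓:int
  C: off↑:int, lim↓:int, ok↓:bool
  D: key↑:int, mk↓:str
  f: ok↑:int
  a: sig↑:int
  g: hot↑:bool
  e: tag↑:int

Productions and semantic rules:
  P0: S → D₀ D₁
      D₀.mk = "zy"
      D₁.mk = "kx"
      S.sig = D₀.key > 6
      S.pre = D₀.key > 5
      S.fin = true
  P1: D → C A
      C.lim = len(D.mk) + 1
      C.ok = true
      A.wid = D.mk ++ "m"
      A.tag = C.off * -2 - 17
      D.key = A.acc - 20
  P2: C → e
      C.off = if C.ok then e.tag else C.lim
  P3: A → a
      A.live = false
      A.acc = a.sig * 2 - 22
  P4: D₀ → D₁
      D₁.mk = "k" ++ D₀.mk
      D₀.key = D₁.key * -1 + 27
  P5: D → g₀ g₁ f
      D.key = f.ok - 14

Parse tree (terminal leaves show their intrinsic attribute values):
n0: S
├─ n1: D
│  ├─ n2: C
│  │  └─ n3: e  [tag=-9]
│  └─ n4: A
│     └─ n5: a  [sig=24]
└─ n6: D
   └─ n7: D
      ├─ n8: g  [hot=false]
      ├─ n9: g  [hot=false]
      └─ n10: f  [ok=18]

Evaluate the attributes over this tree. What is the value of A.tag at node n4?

1. n1.mk = "zy"  ["zy"]
2. n2.lim = 3  [len(D.mk) + 1]
3. n2.ok = true  [true]
4. n3.tag = -9  [terminal]
5. n2.off = -9  [if C.ok then e.tag else C.lim]
6. n4.wid = "zym"  [D.mk ++ "m"]
7. n4.tag = 1  [C.off * -2 - 17]
8. n5.sig = 24  [terminal]
9. n4.live = false  [false]
10. n4.acc = 26  [a.sig * 2 - 22]
11. n1.key = 6  [A.acc - 20]
12. n6.mk = "kx"  ["kx"]
13. n7.mk = "kkx"  ["k" ++ D₀.mk]
14. n8.hot = false  [terminal]
15. n9.hot = false  [terminal]
16. n10.ok = 18  [terminal]
17. n7.key = 4  [f.ok - 14]
18. n6.key = 23  [D₁.key * -1 + 27]
19. n0.sig = false  [D₀.key > 6]
20. n0.pre = true  [D₀.key > 5]
21. n0.fin = true  [true]

1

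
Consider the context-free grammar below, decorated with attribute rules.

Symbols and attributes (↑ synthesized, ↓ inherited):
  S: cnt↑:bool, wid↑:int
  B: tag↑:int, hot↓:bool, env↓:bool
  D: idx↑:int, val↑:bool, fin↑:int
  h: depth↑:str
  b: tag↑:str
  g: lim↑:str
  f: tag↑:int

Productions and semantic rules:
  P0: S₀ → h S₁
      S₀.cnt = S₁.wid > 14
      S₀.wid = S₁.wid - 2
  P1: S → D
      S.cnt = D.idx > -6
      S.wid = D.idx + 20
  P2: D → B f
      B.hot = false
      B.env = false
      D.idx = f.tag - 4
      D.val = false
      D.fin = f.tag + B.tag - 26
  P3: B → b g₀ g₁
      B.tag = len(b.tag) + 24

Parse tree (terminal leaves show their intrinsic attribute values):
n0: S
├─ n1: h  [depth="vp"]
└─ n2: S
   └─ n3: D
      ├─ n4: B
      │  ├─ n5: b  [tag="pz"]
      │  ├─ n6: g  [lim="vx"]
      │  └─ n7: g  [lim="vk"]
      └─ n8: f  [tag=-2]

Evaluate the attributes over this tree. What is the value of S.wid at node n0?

1. n1.depth = "vp"  [terminal]
2. n4.hot = false  [false]
3. n4.env = false  [false]
4. n5.tag = "pz"  [terminal]
5. n6.lim = "vx"  [terminal]
6. n7.lim = "vk"  [terminal]
7. n4.tag = 26  [len(b.tag) + 24]
8. n8.tag = -2  [terminal]
9. n3.idx = -6  [f.tag - 4]
10. n3.val = false  [false]
11. n3.fin = -2  [f.tag + B.tag - 26]
12. n2.cnt = false  [D.idx > -6]
13. n2.wid = 14  [D.idx + 20]
14. n0.cnt = false  [S₁.wid > 14]
15. n0.wid = 12  [S₁.wid - 2]

12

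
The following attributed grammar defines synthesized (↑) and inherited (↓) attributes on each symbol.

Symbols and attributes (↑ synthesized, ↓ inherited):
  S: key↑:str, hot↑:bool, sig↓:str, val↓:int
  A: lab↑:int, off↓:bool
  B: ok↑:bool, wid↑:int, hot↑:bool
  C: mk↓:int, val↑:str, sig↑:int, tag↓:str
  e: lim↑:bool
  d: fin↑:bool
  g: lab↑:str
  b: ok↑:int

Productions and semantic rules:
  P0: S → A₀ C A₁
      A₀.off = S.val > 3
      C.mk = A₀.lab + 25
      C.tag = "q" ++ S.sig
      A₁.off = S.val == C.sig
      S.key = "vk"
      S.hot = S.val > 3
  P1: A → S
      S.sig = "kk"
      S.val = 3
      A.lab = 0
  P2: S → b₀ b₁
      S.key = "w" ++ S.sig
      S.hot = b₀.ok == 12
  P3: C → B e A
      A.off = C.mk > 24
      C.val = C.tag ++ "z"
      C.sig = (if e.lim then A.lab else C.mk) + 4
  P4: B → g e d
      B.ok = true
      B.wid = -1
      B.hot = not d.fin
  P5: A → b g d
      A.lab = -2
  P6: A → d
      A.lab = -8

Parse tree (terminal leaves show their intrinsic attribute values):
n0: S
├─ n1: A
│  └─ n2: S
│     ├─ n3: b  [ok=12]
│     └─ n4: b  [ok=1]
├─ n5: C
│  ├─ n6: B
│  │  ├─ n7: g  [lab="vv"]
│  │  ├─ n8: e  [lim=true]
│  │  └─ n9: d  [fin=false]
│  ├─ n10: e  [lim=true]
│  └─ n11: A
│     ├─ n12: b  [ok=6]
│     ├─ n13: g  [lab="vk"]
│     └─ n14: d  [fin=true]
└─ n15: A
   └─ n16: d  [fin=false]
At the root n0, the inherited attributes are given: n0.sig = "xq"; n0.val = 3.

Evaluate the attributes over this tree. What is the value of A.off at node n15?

1. n0.sig = "xq"  [given at root]
2. n0.val = 3  [given at root]
3. n1.off = false  [S.val > 3]
4. n2.sig = "kk"  ["kk"]
5. n2.val = 3  [3]
6. n3.ok = 12  [terminal]
7. n4.ok = 1  [terminal]
8. n2.key = "wkk"  ["w" ++ S.sig]
9. n2.hot = true  [b₀.ok == 12]
10. n1.lab = 0  [0]
11. n5.mk = 25  [A₀.lab + 25]
12. n5.tag = "qxq"  ["q" ++ S.sig]
13. n7.lab = "vv"  [terminal]
14. n8.lim = true  [terminal]
15. n9.fin = false  [terminal]
16. n6.ok = true  [true]
17. n6.wid = -1  [-1]
18. n6.hot = true  [not d.fin]
19. n10.lim = true  [terminal]
20. n11.off = true  [C.mk > 24]
21. n12.ok = 6  [terminal]
22. n13.lab = "vk"  [terminal]
23. n14.fin = true  [terminal]
24. n11.lab = -2  [-2]
25. n5.val = "qxqz"  [C.tag ++ "z"]
26. n5.sig = 2  [(if e.lim then A.lab else C.mk) + 4]
27. n15.off = false  [S.val == C.sig]
28. n16.fin = false  [terminal]
29. n15.lab = -8  [-8]
30. n0.key = "vk"  ["vk"]
31. n0.hot = false  [S.val > 3]

false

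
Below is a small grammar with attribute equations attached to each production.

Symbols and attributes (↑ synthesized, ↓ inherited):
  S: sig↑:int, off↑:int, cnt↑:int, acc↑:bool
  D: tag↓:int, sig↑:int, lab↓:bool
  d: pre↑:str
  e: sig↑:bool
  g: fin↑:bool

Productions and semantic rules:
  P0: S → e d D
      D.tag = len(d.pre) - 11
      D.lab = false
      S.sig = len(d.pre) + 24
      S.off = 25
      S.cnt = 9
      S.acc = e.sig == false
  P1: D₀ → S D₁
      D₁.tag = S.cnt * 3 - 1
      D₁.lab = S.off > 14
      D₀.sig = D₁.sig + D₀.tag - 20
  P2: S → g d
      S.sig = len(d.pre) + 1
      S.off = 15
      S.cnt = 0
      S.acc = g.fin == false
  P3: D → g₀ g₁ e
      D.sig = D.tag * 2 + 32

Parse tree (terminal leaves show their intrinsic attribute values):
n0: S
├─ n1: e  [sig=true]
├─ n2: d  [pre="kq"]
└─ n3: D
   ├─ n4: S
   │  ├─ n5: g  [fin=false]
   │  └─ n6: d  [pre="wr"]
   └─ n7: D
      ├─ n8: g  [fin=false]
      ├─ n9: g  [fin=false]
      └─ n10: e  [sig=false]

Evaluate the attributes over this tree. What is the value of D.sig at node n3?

1

1. n1.sig = true  [terminal]
2. n2.pre = "kq"  [terminal]
3. n3.tag = -9  [len(d.pre) - 11]
4. n3.lab = false  [false]
5. n5.fin = false  [terminal]
6. n6.pre = "wr"  [terminal]
7. n4.sig = 3  [len(d.pre) + 1]
8. n4.off = 15  [15]
9. n4.cnt = 0  [0]
10. n4.acc = true  [g.fin == false]
11. n7.tag = -1  [S.cnt * 3 - 1]
12. n7.lab = true  [S.off > 14]
13. n8.fin = false  [terminal]
14. n9.fin = false  [terminal]
15. n10.sig = false  [terminal]
16. n7.sig = 30  [D.tag * 2 + 32]
17. n3.sig = 1  [D₁.sig + D₀.tag - 20]
18. n0.sig = 26  [len(d.pre) + 24]
19. n0.off = 25  [25]
20. n0.cnt = 9  [9]
21. n0.acc = false  [e.sig == false]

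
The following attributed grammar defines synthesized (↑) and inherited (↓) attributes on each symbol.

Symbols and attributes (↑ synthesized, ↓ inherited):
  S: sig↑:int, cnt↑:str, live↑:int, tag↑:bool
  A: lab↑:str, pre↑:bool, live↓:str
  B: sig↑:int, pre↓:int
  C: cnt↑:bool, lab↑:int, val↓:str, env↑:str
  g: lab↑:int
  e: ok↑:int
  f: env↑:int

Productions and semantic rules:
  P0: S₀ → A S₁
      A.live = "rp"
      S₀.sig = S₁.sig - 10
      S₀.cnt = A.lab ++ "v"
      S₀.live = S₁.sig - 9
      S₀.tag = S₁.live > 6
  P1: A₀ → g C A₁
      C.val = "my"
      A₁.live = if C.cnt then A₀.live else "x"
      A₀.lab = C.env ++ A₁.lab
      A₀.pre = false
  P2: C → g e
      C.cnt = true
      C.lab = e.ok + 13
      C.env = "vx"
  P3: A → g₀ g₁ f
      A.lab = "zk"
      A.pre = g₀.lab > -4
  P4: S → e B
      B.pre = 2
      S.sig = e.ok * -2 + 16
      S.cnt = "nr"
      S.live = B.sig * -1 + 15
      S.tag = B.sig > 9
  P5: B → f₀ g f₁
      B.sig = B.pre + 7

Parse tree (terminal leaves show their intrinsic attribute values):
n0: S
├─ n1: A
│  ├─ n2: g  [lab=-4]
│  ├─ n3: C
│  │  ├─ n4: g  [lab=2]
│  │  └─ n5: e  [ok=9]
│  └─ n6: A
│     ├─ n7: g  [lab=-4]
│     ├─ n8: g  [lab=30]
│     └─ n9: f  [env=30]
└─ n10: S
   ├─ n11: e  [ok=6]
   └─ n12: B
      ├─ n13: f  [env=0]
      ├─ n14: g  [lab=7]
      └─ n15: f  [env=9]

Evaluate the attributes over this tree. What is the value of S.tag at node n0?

1. n1.live = "rp"  ["rp"]
2. n2.lab = -4  [terminal]
3. n3.val = "my"  ["my"]
4. n4.lab = 2  [terminal]
5. n5.ok = 9  [terminal]
6. n3.cnt = true  [true]
7. n3.lab = 22  [e.ok + 13]
8. n3.env = "vx"  ["vx"]
9. n6.live = "rp"  [if C.cnt then A₀.live else "x"]
10. n7.lab = -4  [terminal]
11. n8.lab = 30  [terminal]
12. n9.env = 30  [terminal]
13. n6.lab = "zk"  ["zk"]
14. n6.pre = false  [g₀.lab > -4]
15. n1.lab = "vxzk"  [C.env ++ A₁.lab]
16. n1.pre = false  [false]
17. n11.ok = 6  [terminal]
18. n12.pre = 2  [2]
19. n13.env = 0  [terminal]
20. n14.lab = 7  [terminal]
21. n15.env = 9  [terminal]
22. n12.sig = 9  [B.pre + 7]
23. n10.sig = 4  [e.ok * -2 + 16]
24. n10.cnt = "nr"  ["nr"]
25. n10.live = 6  [B.sig * -1 + 15]
26. n10.tag = false  [B.sig > 9]
27. n0.sig = -6  [S₁.sig - 10]
28. n0.cnt = "vxzkv"  [A.lab ++ "v"]
29. n0.live = -5  [S₁.sig - 9]
30. n0.tag = false  [S₁.live > 6]

false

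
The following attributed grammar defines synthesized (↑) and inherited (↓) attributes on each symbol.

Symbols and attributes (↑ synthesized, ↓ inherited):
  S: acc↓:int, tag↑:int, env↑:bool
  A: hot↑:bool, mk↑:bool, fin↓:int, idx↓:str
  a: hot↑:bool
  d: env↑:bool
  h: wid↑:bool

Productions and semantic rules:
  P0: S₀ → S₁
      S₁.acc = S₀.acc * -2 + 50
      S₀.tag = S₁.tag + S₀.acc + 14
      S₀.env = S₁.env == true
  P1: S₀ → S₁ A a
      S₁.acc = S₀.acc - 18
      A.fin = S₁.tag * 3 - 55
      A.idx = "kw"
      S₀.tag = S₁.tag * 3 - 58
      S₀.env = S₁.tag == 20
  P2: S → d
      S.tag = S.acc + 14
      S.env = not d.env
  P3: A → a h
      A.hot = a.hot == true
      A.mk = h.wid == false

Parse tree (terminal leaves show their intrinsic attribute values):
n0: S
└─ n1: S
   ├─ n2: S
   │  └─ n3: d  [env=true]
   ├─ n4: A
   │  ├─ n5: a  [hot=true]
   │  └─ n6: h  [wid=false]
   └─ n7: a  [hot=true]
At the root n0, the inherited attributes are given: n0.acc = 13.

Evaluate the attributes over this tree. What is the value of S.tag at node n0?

1. n0.acc = 13  [given at root]
2. n1.acc = 24  [S₀.acc * -2 + 50]
3. n2.acc = 6  [S₀.acc - 18]
4. n3.env = true  [terminal]
5. n2.tag = 20  [S.acc + 14]
6. n2.env = false  [not d.env]
7. n4.fin = 5  [S₁.tag * 3 - 55]
8. n4.idx = "kw"  ["kw"]
9. n5.hot = true  [terminal]
10. n6.wid = false  [terminal]
11. n4.hot = true  [a.hot == true]
12. n4.mk = true  [h.wid == false]
13. n7.hot = true  [terminal]
14. n1.tag = 2  [S₁.tag * 3 - 58]
15. n1.env = true  [S₁.tag == 20]
16. n0.tag = 29  [S₁.tag + S₀.acc + 14]
17. n0.env = true  [S₁.env == true]

29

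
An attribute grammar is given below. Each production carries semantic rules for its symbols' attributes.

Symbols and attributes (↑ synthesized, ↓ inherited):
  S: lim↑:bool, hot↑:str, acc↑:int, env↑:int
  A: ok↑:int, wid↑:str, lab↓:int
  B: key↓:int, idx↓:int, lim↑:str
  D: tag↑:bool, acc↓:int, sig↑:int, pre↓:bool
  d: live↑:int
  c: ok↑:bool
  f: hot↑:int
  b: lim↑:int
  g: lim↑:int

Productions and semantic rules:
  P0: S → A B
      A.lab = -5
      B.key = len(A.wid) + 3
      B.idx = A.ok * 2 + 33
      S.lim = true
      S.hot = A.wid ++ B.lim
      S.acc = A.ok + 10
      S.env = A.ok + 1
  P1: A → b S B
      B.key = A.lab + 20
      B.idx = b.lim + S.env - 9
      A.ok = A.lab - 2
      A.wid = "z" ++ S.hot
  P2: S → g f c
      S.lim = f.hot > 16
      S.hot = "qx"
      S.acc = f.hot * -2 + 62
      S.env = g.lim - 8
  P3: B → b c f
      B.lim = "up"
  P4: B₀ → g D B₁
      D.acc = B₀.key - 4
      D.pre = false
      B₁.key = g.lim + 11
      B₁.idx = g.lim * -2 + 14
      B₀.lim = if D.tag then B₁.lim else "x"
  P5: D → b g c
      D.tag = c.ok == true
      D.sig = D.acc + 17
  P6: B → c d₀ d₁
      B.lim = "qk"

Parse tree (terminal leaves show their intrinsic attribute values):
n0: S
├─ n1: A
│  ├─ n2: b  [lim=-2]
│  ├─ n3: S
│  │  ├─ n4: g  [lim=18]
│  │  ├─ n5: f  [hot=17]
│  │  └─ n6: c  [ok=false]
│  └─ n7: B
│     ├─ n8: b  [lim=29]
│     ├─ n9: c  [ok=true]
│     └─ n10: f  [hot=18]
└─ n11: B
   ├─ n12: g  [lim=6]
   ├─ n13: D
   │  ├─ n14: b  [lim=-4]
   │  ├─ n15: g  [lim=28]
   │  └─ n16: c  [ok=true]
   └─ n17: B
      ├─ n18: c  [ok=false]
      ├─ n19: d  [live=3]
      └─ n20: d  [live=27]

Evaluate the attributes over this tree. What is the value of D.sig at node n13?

19

1. n1.lab = -5  [-5]
2. n2.lim = -2  [terminal]
3. n4.lim = 18  [terminal]
4. n5.hot = 17  [terminal]
5. n6.ok = false  [terminal]
6. n3.lim = true  [f.hot > 16]
7. n3.hot = "qx"  ["qx"]
8. n3.acc = 28  [f.hot * -2 + 62]
9. n3.env = 10  [g.lim - 8]
10. n7.key = 15  [A.lab + 20]
11. n7.idx = -1  [b.lim + S.env - 9]
12. n8.lim = 29  [terminal]
13. n9.ok = true  [terminal]
14. n10.hot = 18  [terminal]
15. n7.lim = "up"  ["up"]
16. n1.ok = -7  [A.lab - 2]
17. n1.wid = "zqx"  ["z" ++ S.hot]
18. n11.key = 6  [len(A.wid) + 3]
19. n11.idx = 19  [A.ok * 2 + 33]
20. n12.lim = 6  [terminal]
21. n13.acc = 2  [B₀.key - 4]
22. n13.pre = false  [false]
23. n14.lim = -4  [terminal]
24. n15.lim = 28  [terminal]
25. n16.ok = true  [terminal]
26. n13.tag = true  [c.ok == true]
27. n13.sig = 19  [D.acc + 17]
28. n17.key = 17  [g.lim + 11]
29. n17.idx = 2  [g.lim * -2 + 14]
30. n18.ok = false  [terminal]
31. n19.live = 3  [terminal]
32. n20.live = 27  [terminal]
33. n17.lim = "qk"  ["qk"]
34. n11.lim = "qk"  [if D.tag then B₁.lim else "x"]
35. n0.lim = true  [true]
36. n0.hot = "zqxqk"  [A.wid ++ B.lim]
37. n0.acc = 3  [A.ok + 10]
38. n0.env = -6  [A.ok + 1]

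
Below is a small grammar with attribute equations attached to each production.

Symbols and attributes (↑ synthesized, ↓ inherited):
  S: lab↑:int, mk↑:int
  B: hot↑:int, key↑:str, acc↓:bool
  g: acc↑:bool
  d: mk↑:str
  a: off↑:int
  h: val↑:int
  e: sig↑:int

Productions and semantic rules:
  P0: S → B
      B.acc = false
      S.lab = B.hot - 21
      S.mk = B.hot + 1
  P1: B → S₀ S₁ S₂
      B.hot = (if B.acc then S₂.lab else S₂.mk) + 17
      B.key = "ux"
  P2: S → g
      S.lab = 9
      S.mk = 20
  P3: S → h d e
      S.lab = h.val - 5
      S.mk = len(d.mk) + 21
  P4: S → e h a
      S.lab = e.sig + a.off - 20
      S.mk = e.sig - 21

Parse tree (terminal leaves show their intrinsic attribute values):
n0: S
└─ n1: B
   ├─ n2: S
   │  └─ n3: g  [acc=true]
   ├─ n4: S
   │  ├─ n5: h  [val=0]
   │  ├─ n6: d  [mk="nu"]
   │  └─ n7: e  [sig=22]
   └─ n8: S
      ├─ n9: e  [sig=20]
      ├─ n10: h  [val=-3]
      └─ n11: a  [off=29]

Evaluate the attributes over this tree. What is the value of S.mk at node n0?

17

1. n1.acc = false  [false]
2. n3.acc = true  [terminal]
3. n2.lab = 9  [9]
4. n2.mk = 20  [20]
5. n5.val = 0  [terminal]
6. n6.mk = "nu"  [terminal]
7. n7.sig = 22  [terminal]
8. n4.lab = -5  [h.val - 5]
9. n4.mk = 23  [len(d.mk) + 21]
10. n9.sig = 20  [terminal]
11. n10.val = -3  [terminal]
12. n11.off = 29  [terminal]
13. n8.lab = 29  [e.sig + a.off - 20]
14. n8.mk = -1  [e.sig - 21]
15. n1.hot = 16  [(if B.acc then S₂.lab else S₂.mk) + 17]
16. n1.key = "ux"  ["ux"]
17. n0.lab = -5  [B.hot - 21]
18. n0.mk = 17  [B.hot + 1]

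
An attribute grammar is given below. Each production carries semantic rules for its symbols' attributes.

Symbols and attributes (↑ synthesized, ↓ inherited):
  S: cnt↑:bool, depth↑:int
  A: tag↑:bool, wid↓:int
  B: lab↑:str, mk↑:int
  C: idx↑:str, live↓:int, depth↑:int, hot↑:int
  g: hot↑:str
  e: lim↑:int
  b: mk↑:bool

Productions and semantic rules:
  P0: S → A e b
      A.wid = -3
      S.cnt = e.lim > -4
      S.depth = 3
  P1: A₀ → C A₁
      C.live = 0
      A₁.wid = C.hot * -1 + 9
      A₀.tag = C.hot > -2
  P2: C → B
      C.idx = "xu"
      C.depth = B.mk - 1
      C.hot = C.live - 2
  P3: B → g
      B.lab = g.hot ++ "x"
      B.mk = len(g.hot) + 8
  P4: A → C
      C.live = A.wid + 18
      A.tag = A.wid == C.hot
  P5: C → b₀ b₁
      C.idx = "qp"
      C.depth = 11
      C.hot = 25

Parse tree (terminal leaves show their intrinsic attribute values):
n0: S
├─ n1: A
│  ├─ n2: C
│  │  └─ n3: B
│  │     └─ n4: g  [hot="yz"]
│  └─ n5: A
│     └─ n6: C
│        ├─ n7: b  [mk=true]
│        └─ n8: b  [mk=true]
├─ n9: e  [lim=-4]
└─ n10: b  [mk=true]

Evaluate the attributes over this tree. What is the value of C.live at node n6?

29

1. n1.wid = -3  [-3]
2. n2.live = 0  [0]
3. n4.hot = "yz"  [terminal]
4. n3.lab = "yzx"  [g.hot ++ "x"]
5. n3.mk = 10  [len(g.hot) + 8]
6. n2.idx = "xu"  ["xu"]
7. n2.depth = 9  [B.mk - 1]
8. n2.hot = -2  [C.live - 2]
9. n5.wid = 11  [C.hot * -1 + 9]
10. n6.live = 29  [A.wid + 18]
11. n7.mk = true  [terminal]
12. n8.mk = true  [terminal]
13. n6.idx = "qp"  ["qp"]
14. n6.depth = 11  [11]
15. n6.hot = 25  [25]
16. n5.tag = false  [A.wid == C.hot]
17. n1.tag = false  [C.hot > -2]
18. n9.lim = -4  [terminal]
19. n10.mk = true  [terminal]
20. n0.cnt = false  [e.lim > -4]
21. n0.depth = 3  [3]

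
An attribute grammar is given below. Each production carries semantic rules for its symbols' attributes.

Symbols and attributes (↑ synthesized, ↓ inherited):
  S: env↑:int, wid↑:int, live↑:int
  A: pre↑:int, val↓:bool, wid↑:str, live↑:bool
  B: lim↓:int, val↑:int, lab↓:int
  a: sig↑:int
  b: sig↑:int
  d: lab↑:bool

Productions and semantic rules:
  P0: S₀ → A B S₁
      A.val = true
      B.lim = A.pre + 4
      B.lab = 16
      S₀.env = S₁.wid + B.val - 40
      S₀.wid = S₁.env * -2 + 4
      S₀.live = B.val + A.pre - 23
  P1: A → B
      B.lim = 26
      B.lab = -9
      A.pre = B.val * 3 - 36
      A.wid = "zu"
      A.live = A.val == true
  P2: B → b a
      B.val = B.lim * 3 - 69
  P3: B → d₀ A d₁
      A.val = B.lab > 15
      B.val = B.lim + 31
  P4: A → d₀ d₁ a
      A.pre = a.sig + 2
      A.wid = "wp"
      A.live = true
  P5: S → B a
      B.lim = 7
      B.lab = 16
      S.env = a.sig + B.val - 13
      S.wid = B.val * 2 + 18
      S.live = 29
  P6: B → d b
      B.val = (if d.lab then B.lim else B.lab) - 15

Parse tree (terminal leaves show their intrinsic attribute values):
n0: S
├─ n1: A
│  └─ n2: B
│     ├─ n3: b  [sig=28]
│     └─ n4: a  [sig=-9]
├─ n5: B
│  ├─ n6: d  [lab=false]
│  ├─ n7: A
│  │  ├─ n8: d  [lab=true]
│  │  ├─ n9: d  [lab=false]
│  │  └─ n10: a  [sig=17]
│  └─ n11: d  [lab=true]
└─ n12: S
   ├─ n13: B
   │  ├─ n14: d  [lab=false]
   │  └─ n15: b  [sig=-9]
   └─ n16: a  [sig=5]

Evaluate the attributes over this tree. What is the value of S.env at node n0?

1. n1.val = true  [true]
2. n2.lim = 26  [26]
3. n2.lab = -9  [-9]
4. n3.sig = 28  [terminal]
5. n4.sig = -9  [terminal]
6. n2.val = 9  [B.lim * 3 - 69]
7. n1.pre = -9  [B.val * 3 - 36]
8. n1.wid = "zu"  ["zu"]
9. n1.live = true  [A.val == true]
10. n5.lim = -5  [A.pre + 4]
11. n5.lab = 16  [16]
12. n6.lab = false  [terminal]
13. n7.val = true  [B.lab > 15]
14. n8.lab = true  [terminal]
15. n9.lab = false  [terminal]
16. n10.sig = 17  [terminal]
17. n7.pre = 19  [a.sig + 2]
18. n7.wid = "wp"  ["wp"]
19. n7.live = true  [true]
20. n11.lab = true  [terminal]
21. n5.val = 26  [B.lim + 31]
22. n13.lim = 7  [7]
23. n13.lab = 16  [16]
24. n14.lab = false  [terminal]
25. n15.sig = -9  [terminal]
26. n13.val = 1  [(if d.lab then B.lim else B.lab) - 15]
27. n16.sig = 5  [terminal]
28. n12.env = -7  [a.sig + B.val - 13]
29. n12.wid = 20  [B.val * 2 + 18]
30. n12.live = 29  [29]
31. n0.env = 6  [S₁.wid + B.val - 40]
32. n0.wid = 18  [S₁.env * -2 + 4]
33. n0.live = -6  [B.val + A.pre - 23]

6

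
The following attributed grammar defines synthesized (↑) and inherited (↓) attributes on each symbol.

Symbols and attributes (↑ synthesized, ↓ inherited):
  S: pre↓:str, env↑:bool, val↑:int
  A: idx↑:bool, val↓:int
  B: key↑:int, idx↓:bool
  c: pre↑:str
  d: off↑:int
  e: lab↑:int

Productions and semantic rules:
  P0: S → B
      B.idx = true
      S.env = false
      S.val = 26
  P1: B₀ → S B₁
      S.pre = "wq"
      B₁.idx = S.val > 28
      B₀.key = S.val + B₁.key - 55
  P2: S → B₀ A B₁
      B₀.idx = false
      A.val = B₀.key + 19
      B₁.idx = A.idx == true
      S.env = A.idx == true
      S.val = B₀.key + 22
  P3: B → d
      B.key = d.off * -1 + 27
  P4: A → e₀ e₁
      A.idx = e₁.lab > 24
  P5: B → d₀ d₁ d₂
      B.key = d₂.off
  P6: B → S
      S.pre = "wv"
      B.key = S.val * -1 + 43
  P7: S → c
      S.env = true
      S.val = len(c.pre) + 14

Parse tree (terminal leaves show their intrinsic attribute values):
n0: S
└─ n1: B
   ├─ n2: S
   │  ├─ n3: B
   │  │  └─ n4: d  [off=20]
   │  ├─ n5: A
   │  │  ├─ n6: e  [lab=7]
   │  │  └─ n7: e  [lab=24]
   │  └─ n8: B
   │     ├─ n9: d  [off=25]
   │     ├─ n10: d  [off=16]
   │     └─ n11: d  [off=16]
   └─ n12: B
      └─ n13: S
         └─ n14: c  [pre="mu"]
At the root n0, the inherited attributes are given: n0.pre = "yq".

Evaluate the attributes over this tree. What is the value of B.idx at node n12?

1. n0.pre = "yq"  [given at root]
2. n1.idx = true  [true]
3. n2.pre = "wq"  ["wq"]
4. n3.idx = false  [false]
5. n4.off = 20  [terminal]
6. n3.key = 7  [d.off * -1 + 27]
7. n5.val = 26  [B₀.key + 19]
8. n6.lab = 7  [terminal]
9. n7.lab = 24  [terminal]
10. n5.idx = false  [e₁.lab > 24]
11. n8.idx = false  [A.idx == true]
12. n9.off = 25  [terminal]
13. n10.off = 16  [terminal]
14. n11.off = 16  [terminal]
15. n8.key = 16  [d₂.off]
16. n2.env = false  [A.idx == true]
17. n2.val = 29  [B₀.key + 22]
18. n12.idx = true  [S.val > 28]
19. n13.pre = "wv"  ["wv"]
20. n14.pre = "mu"  [terminal]
21. n13.env = true  [true]
22. n13.val = 16  [len(c.pre) + 14]
23. n12.key = 27  [S.val * -1 + 43]
24. n1.key = 1  [S.val + B₁.key - 55]
25. n0.env = false  [false]
26. n0.val = 26  [26]

true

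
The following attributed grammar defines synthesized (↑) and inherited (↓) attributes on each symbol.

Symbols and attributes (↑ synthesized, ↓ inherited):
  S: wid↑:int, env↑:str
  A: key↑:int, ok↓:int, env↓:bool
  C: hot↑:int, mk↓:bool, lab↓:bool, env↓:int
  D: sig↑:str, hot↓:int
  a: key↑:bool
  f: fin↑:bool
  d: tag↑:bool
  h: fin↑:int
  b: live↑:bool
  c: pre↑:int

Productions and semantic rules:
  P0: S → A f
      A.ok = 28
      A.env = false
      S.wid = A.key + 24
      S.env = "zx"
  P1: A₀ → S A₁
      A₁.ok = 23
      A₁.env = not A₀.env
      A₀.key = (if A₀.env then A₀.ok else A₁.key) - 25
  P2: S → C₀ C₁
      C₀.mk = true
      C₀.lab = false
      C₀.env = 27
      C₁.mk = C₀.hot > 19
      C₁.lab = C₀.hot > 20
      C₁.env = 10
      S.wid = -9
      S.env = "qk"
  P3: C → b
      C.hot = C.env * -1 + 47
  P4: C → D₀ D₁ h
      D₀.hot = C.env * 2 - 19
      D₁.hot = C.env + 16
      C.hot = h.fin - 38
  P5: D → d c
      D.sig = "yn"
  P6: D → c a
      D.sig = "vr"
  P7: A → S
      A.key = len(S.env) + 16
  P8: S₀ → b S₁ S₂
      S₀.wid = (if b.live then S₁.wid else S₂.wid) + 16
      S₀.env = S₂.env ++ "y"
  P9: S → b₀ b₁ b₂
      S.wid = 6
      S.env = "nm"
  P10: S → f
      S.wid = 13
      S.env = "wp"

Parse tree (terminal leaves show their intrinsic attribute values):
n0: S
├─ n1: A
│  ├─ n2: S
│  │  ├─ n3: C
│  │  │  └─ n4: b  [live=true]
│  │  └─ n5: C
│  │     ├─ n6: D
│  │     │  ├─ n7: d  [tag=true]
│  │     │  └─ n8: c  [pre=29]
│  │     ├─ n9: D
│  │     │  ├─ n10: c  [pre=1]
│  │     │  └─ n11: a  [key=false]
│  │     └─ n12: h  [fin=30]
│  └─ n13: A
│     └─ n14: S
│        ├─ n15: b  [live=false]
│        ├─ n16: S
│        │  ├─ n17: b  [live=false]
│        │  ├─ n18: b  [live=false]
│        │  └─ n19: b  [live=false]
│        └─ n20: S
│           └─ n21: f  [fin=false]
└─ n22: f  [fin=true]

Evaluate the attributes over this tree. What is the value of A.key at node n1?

-6

1. n1.ok = 28  [28]
2. n1.env = false  [false]
3. n3.mk = true  [true]
4. n3.lab = false  [false]
5. n3.env = 27  [27]
6. n4.live = true  [terminal]
7. n3.hot = 20  [C.env * -1 + 47]
8. n5.mk = true  [C₀.hot > 19]
9. n5.lab = false  [C₀.hot > 20]
10. n5.env = 10  [10]
11. n6.hot = 1  [C.env * 2 - 19]
12. n7.tag = true  [terminal]
13. n8.pre = 29  [terminal]
14. n6.sig = "yn"  ["yn"]
15. n9.hot = 26  [C.env + 16]
16. n10.pre = 1  [terminal]
17. n11.key = false  [terminal]
18. n9.sig = "vr"  ["vr"]
19. n12.fin = 30  [terminal]
20. n5.hot = -8  [h.fin - 38]
21. n2.wid = -9  [-9]
22. n2.env = "qk"  ["qk"]
23. n13.ok = 23  [23]
24. n13.env = true  [not A₀.env]
25. n15.live = false  [terminal]
26. n17.live = false  [terminal]
27. n18.live = false  [terminal]
28. n19.live = false  [terminal]
29. n16.wid = 6  [6]
30. n16.env = "nm"  ["nm"]
31. n21.fin = false  [terminal]
32. n20.wid = 13  [13]
33. n20.env = "wp"  ["wp"]
34. n14.wid = 29  [(if b.live then S₁.wid else S₂.wid) + 16]
35. n14.env = "wpy"  [S₂.env ++ "y"]
36. n13.key = 19  [len(S.env) + 16]
37. n1.key = -6  [(if A₀.env then A₀.ok else A₁.key) - 25]
38. n22.fin = true  [terminal]
39. n0.wid = 18  [A.key + 24]
40. n0.env = "zx"  ["zx"]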